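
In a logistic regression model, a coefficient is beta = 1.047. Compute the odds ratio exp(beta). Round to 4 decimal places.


Odds ratio = exp(beta) = exp(1.047).
= 2.8491.

2.8491


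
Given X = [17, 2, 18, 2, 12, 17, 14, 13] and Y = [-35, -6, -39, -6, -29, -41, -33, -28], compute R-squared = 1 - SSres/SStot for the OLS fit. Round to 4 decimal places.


After computing the OLS fit (b0=-2.0125, b1=-2.1147):
SSres = 26.0456, SStot = 1326.8750.
R^2 = 1 - 26.0456/1326.8750 = 0.9804.

0.9804


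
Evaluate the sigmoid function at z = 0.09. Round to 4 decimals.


First, exp(-0.0900) = 0.9139.
Then sigma(z) = 1/(1 + 0.9139) = 0.5225.

0.5225


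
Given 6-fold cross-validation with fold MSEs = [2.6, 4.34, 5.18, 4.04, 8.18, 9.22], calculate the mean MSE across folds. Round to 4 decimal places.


Add all fold MSEs: 33.5600.
Divide by k = 6: 33.5600/6 = 5.5933.

5.5933


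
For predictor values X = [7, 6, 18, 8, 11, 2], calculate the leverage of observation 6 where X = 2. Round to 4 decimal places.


n = 6, xbar = 8.6667.
SXX = sum((xi - xbar)^2) = 147.3333.
h = 1/6 + (2 - 8.6667)^2 / 147.3333 = 0.4683.

0.4683


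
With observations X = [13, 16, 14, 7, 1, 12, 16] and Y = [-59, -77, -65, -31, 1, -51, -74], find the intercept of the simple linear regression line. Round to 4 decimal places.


Compute b1 = -5.0342 from the OLS formula.
With xbar = 11.2857 and ybar = -50.8571, the intercept is:
b0 = -50.8571 - -5.0342 * 11.2857 = 5.9578.

5.9578


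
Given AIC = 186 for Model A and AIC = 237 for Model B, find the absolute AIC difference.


Compute |186 - 237| = 51.
Model A has the smaller AIC.

51


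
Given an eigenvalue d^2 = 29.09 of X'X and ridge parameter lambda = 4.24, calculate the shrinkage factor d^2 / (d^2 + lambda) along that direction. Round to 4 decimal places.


d^2 + lambda = 29.09 + 4.24 = 33.3300.
Shrinkage factor = 29.09/33.3300 = 0.8728.

0.8728


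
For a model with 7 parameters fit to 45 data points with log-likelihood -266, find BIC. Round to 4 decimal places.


Compute k*ln(n) = 7*ln(45) = 7*3.806662 = 26.646634.
Then -2*loglik = 532.
BIC = 26.646634 + 532 = 558.646634, which rounds to 558.6466.

558.6466


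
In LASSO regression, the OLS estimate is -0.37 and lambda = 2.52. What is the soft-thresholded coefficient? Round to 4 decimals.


Check: |-0.37| = 0.37 vs lambda = 2.52.
Since |beta| <= lambda, the coefficient is set to 0.
Soft-thresholded coefficient = 0.0000.

0.0000


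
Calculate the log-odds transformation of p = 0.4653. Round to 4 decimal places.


1 - p = 0.5347.
p/(1-p) = 0.8702.
logit = ln(0.8702) = -0.1390.

-0.1390


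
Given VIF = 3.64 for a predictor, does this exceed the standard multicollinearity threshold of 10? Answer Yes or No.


The threshold is 10.
VIF = 3.64 is < 10.
Multicollinearity indication: No.

No


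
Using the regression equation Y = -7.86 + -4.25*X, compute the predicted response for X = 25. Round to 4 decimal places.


Substitute X = 25 into the equation:
Y = -7.86 + -4.25 * 25 = -7.86 + -106.2500 = -114.1100.

-114.1100


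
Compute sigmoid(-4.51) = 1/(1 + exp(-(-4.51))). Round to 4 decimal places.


First, exp(4.5100) = 90.9218.
Then sigma(z) = 1/(1 + 90.9218) = 0.0109.

0.0109


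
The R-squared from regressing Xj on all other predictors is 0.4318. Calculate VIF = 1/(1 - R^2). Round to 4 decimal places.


Denominator: 1 - 0.4318 = 0.5682.
VIF = 1 / 0.5682 = 1.7599.

1.7599


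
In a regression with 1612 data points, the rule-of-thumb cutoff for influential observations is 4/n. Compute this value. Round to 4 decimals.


Using the rule of thumb:
Threshold = 4 / 1612 = 0.0025.

0.0025


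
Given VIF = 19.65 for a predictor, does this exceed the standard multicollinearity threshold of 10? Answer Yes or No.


Compare VIF = 19.65 to the threshold of 10.
19.65 >= 10, so the answer is Yes.

Yes


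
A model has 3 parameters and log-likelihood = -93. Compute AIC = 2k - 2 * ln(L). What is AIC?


AIC = 2k - 2*loglik = 2(3) - 2(-93).
= 6 + 186 = 192.

192


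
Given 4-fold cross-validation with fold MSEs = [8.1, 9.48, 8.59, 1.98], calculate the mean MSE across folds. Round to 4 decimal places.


Total MSE across folds = 28.1500.
CV-MSE = 28.1500/4 = 7.0375.

7.0375


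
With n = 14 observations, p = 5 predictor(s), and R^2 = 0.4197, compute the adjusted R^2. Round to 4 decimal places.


Adjusted R^2 = 1 - (1 - R^2) * (n-1)/(n-p-1).
(1 - R^2) = 0.5803.
(n-1)/(n-p-1) = 13/8.
(1 - R^2) * (n-1) = 0.5803 * 13 = 7.5439.
Divide by (n-p-1): 7.5439 / 8 = 0.9430.
Adj R^2 = 1 - 0.9430 = 0.0570.

0.0570


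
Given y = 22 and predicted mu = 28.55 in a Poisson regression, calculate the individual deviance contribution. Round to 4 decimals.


First: ln(22/28.55) = -0.260614.
Then: 22 * -0.260614 = -5.733508.
y - mu = 22 - 28.55 = -6.55.
D = 2(-5.733508 - -6.55) = 1.632984, which rounds to 1.6330.

1.6330


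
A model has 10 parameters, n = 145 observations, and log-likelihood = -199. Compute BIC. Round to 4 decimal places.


ln(145) = 4.976734.
k * ln(n) = 10 * 4.976734 = 49.767340.
-2L = 398.
BIC = 49.767340 + 398 = 447.767340, which rounds to 447.7673.

447.7673


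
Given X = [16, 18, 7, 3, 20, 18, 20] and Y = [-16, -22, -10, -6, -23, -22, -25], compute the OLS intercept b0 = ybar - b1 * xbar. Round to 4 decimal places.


Compute b1 = -1.0487 from the OLS formula.
With xbar = 14.5714 and ybar = -17.7143, the intercept is:
b0 = -17.7143 - -1.0487 * 14.5714 = -2.4332.

-2.4332


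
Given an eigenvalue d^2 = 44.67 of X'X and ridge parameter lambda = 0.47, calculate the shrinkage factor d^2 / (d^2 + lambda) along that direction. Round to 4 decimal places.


Compute the denominator: 44.67 + 0.47 = 45.1400.
Shrinkage factor = 44.67 / 45.1400 = 0.9896.

0.9896


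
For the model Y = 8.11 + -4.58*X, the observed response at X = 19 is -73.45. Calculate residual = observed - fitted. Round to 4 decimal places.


Fitted value at X = 19 is yhat = 8.11 + -4.58*19 = -78.9100.
Residual = -73.45 - -78.9100 = 5.4600.

5.4600


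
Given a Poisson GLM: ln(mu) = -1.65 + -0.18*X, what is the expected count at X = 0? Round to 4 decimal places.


Compute eta = -1.65 + -0.18 * 0 = -1.6500.
Apply inverse link: mu = e^-1.6500 = 0.1920.

0.1920


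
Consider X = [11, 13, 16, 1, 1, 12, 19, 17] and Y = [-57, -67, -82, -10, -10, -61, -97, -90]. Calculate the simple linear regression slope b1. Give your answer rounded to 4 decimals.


Calculate xbar = 11.2500, ybar = -59.2500.
S_xx = 329.5000, S_xy = -1602.5000.
Using b1 = S_xy / S_xx = -1602.5000 / 329.5000, we get b1 = -4.8634.

-4.8634


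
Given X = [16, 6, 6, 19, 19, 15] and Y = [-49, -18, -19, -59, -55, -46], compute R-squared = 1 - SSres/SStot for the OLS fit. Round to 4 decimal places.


After computing the OLS fit (b0=-0.7603, b1=-2.9807):
SSres = 9.4325, SStot = 1622.0000.
R^2 = 1 - 9.4325/1622.0000 = 0.9942.

0.9942


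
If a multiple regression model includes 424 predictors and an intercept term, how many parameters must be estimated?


Including the intercept, the model has 424 predictor coefficients + 1 intercept.
Total = 425.

425


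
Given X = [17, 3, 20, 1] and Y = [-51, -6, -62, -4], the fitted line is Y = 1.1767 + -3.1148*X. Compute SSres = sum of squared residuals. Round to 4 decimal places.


For each point, residual = actual - predicted.
Residuals: [0.7749, 2.1677, -0.8807, -2.0619].
Sum of squared residuals = 10.3265.

10.3265


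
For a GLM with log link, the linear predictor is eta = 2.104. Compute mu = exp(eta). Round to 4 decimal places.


mu = exp(eta) = exp(2.104).
= 8.1989.

8.1989


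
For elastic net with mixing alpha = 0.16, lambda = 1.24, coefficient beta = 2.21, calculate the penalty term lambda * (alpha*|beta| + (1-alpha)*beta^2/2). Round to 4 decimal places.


L1 component = 0.16 * |2.21| = 0.3536.
L2 component = 0.84 * 2.21^2 / 2 = 2.0513.
Penalty = 1.24 * (0.3536 + 2.0513) = 1.24 * 2.4049 = 2.9821.

2.9821


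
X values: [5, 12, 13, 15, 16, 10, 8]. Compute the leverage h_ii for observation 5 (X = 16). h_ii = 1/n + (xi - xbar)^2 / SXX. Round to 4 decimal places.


Compute xbar = 11.2857 with n = 7 observations.
SXX = 91.4286.
Leverage = 1/7 + (16 - 11.2857)^2/91.4286 = 0.3859.

0.3859


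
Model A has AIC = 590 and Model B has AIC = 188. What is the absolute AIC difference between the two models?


Absolute difference = |590 - 188| = 402.
The model with lower AIC (B) is preferred.

402


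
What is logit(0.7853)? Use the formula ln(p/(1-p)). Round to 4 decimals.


1 - p = 0.2147.
p/(1-p) = 3.6577.
logit = ln(3.6577) = 1.2968.

1.2968


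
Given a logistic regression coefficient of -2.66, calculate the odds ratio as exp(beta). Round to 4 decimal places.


exp(-2.66) = 0.0699.
So the odds ratio is 0.0699.

0.0699


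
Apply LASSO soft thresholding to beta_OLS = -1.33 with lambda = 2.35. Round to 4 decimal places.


Check: |-1.33| = 1.33 vs lambda = 2.35.
Since |beta| <= lambda, the coefficient is set to 0.
Soft-thresholded coefficient = 0.0000.

0.0000


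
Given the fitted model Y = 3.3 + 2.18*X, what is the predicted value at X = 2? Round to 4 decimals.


Substitute X = 2 into the equation:
Y = 3.3 + 2.18 * 2 = 3.3 + 4.3600 = 7.6600.

7.6600


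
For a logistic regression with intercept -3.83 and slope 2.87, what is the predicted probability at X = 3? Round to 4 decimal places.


Linear predictor: z = -3.83 + 2.87 * 3 = 4.7800.
P = 1/(1 + exp(-4.7800)) = 1/(1 + 0.0084) = 0.9917.

0.9917


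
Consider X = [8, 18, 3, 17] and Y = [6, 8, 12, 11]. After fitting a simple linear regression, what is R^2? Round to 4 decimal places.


Fit the OLS line: b0 = 10.0191, b1 = -0.0669.
SSres = 22.0478.
SStot = 22.7500.
R^2 = 1 - 22.0478/22.7500 = 0.0309.

0.0309


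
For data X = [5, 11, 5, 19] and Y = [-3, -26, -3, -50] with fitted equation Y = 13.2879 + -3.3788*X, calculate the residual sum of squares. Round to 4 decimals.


For each point, residual = actual - predicted.
Residuals: [0.6061, -2.1211, 0.6061, 0.9093].
Sum of squared residuals = 6.0606.

6.0606


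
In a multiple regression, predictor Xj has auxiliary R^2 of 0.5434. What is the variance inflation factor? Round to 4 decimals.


Using VIF = 1/(1 - R^2_j):
1 - 0.5434 = 0.4566.
VIF = 2.1901.

2.1901


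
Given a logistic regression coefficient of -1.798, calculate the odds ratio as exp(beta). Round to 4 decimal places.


Odds ratio = exp(beta) = exp(-1.798).
= 0.1656.

0.1656


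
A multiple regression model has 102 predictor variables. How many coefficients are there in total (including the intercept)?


Total coefficients = number of predictors + 1 (for the intercept).
= 102 + 1 = 103.

103


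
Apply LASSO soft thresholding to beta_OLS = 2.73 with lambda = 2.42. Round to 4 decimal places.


Absolute value: |2.73| = 2.73.
Compare to lambda = 2.42.
Since |beta| > lambda, coefficient = sign(beta)*(|beta| - lambda) = 0.3100.

0.3100


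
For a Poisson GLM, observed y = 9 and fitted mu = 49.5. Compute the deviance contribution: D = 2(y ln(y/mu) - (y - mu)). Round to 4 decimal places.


Compute y*ln(y/mu) = 9*ln(9/49.5) = 9*-1.704748 = -15.342732.
y - mu = -40.5.
D = 2*(-15.342732 - (-40.5)) = 50.314536, which rounds to 50.3145.

50.3145


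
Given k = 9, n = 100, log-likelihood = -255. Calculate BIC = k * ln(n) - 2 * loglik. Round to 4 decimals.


k * ln(n) = 9 * ln(100) = 9 * 4.605170 = 41.446530.
-2 * loglik = -2 * (-255) = 510.
BIC = 41.446530 + 510 = 551.446530, which rounds to 551.4465.

551.4465


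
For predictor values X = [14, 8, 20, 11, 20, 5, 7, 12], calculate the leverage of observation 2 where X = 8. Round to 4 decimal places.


Mean of X: xbar = 12.1250.
SXX = 222.8750.
For X = 8: h = 1/8 + (8 - 12.1250)^2/222.8750 = 0.2013.

0.2013


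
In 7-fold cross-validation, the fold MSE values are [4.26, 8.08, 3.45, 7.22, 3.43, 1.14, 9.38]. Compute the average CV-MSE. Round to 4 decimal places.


Add all fold MSEs: 36.9600.
Divide by k = 7: 36.9600/7 = 5.2800.

5.2800


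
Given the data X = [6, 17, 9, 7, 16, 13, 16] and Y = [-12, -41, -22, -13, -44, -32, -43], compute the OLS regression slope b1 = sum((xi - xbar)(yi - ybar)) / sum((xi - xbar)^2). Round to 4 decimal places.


Calculate xbar = 12.0000, ybar = -29.5714.
S_xx = 128.0000, S_xy = -382.0000.
Using b1 = S_xy / S_xx = -382.0000 / 128.0000, we get b1 = -2.9844.

-2.9844


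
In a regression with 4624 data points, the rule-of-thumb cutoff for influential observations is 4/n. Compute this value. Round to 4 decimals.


Cook's distance cutoff = 4/n = 4/4624.
= 0.0009.

0.0009


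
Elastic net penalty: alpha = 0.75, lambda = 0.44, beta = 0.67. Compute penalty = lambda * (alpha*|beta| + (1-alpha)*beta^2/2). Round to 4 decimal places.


alpha * |beta| = 0.75 * 0.67 = 0.5025.
(1-alpha) * beta^2/2 = 0.25 * 0.4489/2 = 0.0561.
Total = 0.44 * (0.5025 + 0.0561) = 0.2458.

0.2458


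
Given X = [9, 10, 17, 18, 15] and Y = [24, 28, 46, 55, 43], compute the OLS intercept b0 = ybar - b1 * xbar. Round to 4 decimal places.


First find the slope: b1 = 3.1168.
Means: xbar = 13.8000, ybar = 39.2000.
b0 = ybar - b1 * xbar = 39.2000 - 3.1168 * 13.8000 = -3.8114.

-3.8114


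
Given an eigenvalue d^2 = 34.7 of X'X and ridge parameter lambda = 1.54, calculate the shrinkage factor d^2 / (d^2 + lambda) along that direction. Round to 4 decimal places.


Denominator = d^2 + lambda = 34.7 + 1.54 = 36.2400.
Shrinkage = 34.7 / 36.2400 = 0.9575.

0.9575


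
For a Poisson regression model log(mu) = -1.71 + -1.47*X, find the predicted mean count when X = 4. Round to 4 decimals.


Linear predictor: eta = -1.71 + (-1.47)(4) = -7.5900.
Expected count: mu = exp(-7.5900) = 0.0005.

0.0005


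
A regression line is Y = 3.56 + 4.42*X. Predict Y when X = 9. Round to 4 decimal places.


Predicted value:
Y = 3.56 + (4.42)(9) = 3.56 + 39.7800 = 43.3400.

43.3400


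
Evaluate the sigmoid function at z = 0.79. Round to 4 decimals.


Compute exp(-0.7900) = 0.4538.
Sigmoid = 1 / (1 + 0.4538) = 1 / 1.4538 = 0.6878.

0.6878


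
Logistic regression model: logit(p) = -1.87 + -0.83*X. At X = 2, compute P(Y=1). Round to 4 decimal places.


z = -1.87 + -0.83 * 2 = -3.5300.
Sigmoid: P = 1 / (1 + exp(3.5300)) = 0.0285.

0.0285


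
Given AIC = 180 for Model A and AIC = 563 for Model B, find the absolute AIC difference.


Absolute difference = |180 - 563| = 383.
The model with lower AIC (A) is preferred.

383


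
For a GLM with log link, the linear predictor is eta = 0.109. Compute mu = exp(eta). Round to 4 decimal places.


Apply the inverse link:
mu = e^0.109 = 1.1152.

1.1152


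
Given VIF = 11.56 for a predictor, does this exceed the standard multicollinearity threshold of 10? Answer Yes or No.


The threshold is 10.
VIF = 11.56 is >= 10.
Multicollinearity indication: Yes.

Yes


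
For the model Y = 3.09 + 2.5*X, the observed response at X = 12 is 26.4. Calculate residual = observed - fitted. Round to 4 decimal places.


Compute yhat = 3.09 + (2.5)(12) = 33.0900.
Residual = actual - predicted = 26.4 - 33.0900 = -6.6900.

-6.6900


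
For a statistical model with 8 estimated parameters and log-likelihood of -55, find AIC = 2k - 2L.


AIC = 2*8 - 2*(-55).
= 16 + 110 = 126.

126


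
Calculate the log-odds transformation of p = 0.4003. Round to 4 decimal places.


The odds are p/(1-p) = 0.4003 / 0.5997 = 0.6675.
logit(p) = ln(0.6675) = -0.4042.

-0.4042


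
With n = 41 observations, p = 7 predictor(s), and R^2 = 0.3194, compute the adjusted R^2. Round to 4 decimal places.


Using the formula:
(1 - 0.3194) = 0.6806.
Multiply by 40/33: 0.6806 * 40 = 27.2240, then 27.2240 / 33 = 0.8250.
Adj R^2 = 1 - 0.8250 = 0.1750.

0.1750


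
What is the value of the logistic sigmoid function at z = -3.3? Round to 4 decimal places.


exp(3.3000) = 27.1126.
1 + exp(-z) = 28.1126.
sigmoid = 1/28.1126 = 0.0356.

0.0356


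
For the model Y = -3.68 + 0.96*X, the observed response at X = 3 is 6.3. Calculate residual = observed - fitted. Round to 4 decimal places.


Compute yhat = -3.68 + (0.96)(3) = -0.8000.
Residual = actual - predicted = 6.3 - -0.8000 = 7.1000.

7.1000


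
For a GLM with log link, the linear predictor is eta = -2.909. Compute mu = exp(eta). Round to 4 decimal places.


Apply the inverse link:
mu = e^-2.909 = 0.0545.

0.0545


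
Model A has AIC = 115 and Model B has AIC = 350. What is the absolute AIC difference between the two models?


Compute |115 - 350| = 235.
Model A has the smaller AIC.

235


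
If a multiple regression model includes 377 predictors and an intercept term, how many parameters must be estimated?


Each predictor gets one coefficient, plus one intercept.
Total parameters = 377 + 1 = 378.

378


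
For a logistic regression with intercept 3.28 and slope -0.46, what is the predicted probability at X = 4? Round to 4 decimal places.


z = 3.28 + -0.46 * 4 = 1.4400.
Sigmoid: P = 1 / (1 + exp(-1.4400)) = 0.8085.

0.8085


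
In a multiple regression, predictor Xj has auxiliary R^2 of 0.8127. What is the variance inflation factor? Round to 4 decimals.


VIF = 1 / (1 - 0.8127).
= 1 / 0.1873 = 5.3390.

5.3390


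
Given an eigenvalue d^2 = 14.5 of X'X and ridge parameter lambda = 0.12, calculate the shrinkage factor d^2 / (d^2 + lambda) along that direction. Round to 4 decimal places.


d^2 + lambda = 14.5 + 0.12 = 14.6200.
Shrinkage factor = 14.5/14.6200 = 0.9918.

0.9918


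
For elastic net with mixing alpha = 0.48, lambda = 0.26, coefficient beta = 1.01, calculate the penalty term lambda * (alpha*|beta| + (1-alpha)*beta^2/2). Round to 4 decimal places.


alpha * |beta| = 0.48 * 1.01 = 0.4848.
(1-alpha) * beta^2/2 = 0.52 * 1.0201/2 = 0.2652.
Total = 0.26 * (0.4848 + 0.2652) = 0.1950.

0.1950


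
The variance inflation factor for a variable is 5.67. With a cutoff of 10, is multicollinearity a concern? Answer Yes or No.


Compare VIF = 5.67 to the threshold of 10.
5.67 < 10, so the answer is No.

No


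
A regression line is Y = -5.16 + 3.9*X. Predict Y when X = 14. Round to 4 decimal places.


Plug X = 14 into Y = -5.16 + 3.9*X:
Y = -5.16 + 54.6000 = 49.4400.

49.4400


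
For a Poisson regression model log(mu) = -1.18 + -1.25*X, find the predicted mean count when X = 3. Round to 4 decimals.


Linear predictor: eta = -1.18 + (-1.25)(3) = -4.9300.
Expected count: mu = exp(-4.9300) = 0.0072.

0.0072


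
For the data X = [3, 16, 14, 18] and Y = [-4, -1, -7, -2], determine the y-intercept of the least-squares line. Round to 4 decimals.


First find the slope: b1 = 0.1224.
Means: xbar = 12.7500, ybar = -3.5000.
b0 = ybar - b1 * xbar = -3.5000 - 0.1224 * 12.7500 = -5.0612.

-5.0612


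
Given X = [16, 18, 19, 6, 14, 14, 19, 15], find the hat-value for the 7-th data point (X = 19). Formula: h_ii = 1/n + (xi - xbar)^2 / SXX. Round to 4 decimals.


n = 8, xbar = 15.1250.
SXX = sum((xi - xbar)^2) = 124.8750.
h = 1/8 + (19 - 15.1250)^2 / 124.8750 = 0.2452.

0.2452


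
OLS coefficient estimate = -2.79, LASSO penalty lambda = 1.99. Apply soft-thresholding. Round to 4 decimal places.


Check: |-2.79| = 2.79 vs lambda = 1.99.
Since |beta| > lambda, coefficient = sign(beta)*(|beta| - lambda) = -0.8000.
Soft-thresholded coefficient = -0.8000.

-0.8000


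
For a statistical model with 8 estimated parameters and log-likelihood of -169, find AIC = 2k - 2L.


AIC = 2*8 - 2*(-169).
= 16 + 338 = 354.

354


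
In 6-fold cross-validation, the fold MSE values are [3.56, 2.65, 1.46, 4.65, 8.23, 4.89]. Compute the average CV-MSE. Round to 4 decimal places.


Total MSE across folds = 25.4400.
CV-MSE = 25.4400/6 = 4.2400.

4.2400


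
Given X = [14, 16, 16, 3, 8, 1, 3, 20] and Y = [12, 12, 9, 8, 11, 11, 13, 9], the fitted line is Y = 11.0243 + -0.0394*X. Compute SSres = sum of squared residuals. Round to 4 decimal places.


Predicted values from Y = 11.0243 + -0.0394*X.
Residuals: [1.5273, 1.6061, -1.3939, -2.9061, 0.2909, 0.0151, 2.0939, -1.2363].
SSres = 21.2983.

21.2983


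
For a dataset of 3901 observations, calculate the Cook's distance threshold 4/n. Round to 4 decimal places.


Cook's distance cutoff = 4/n = 4/3901.
= 0.0010.

0.0010


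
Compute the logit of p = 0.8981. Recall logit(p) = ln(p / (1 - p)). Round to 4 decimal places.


The odds are p/(1-p) = 0.8981 / 0.1019 = 8.8135.
logit(p) = ln(8.8135) = 2.1763.

2.1763


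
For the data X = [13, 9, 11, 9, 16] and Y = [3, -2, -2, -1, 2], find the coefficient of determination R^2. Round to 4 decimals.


The fitted line is Y = -7.2500 + 0.6250*X.
SSres = 8.2500, SStot = 22.0000.
R^2 = 1 - SSres/SStot = 0.6250.

0.6250


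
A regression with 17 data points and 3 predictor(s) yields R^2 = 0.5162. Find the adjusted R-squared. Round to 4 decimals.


Plug in: Adj R^2 = 1 - (1 - 0.5162) * 16/13.
= 1 - 0.4838 * 16/13
= 1 - 7.7408 / 13
= 1 - 0.5954 = 0.4046.

0.4046


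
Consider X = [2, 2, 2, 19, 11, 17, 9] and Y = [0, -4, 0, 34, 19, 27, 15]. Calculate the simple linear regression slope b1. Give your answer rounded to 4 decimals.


Calculate xbar = 8.8571, ybar = 13.0000.
S_xx = 314.8571, S_xy = 635.0000.
Using b1 = S_xy / S_xx = 635.0000 / 314.8571, we get b1 = 2.0168.

2.0168


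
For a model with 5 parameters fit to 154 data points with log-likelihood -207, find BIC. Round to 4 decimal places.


k * ln(n) = 5 * ln(154) = 5 * 5.036953 = 25.184765.
-2 * loglik = -2 * (-207) = 414.
BIC = 25.184765 + 414 = 439.184765, which rounds to 439.1848.

439.1848


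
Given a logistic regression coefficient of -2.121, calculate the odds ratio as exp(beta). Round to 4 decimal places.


Odds ratio = exp(beta) = exp(-2.121).
= 0.1199.

0.1199


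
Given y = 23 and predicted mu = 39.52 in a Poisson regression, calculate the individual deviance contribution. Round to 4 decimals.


First: ln(23/39.52) = -0.541313.
Then: 23 * -0.541313 = -12.450199.
y - mu = 23 - 39.52 = -16.52.
D = 2(-12.450199 - -16.52) = 8.139602, which rounds to 8.1396.

8.1396


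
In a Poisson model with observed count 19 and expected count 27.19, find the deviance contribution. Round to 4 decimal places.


First: ln(19/27.19) = -0.358410.
Then: 19 * -0.358410 = -6.809790.
y - mu = 19 - 27.19 = -8.19.
D = 2(-6.809790 - -8.19) = 2.760420, which rounds to 2.7604.

2.7604


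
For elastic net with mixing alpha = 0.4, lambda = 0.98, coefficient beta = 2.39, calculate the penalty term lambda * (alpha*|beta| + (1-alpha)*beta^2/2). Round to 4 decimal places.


L1 component = 0.4 * |2.39| = 0.9560.
L2 component = 0.6 * 2.39^2 / 2 = 1.7136.
Penalty = 0.98 * (0.9560 + 1.7136) = 0.98 * 2.6696 = 2.6162.

2.6162


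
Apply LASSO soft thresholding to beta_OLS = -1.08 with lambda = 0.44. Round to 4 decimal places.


|beta_OLS| = 1.08.
lambda = 0.44.
Since |beta| > lambda, coefficient = sign(beta)*(|beta| - lambda) = -0.6400.
Result = -0.6400.

-0.6400


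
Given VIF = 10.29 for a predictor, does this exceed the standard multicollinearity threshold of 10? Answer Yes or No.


Check: VIF = 10.29 vs threshold = 10.
Since 10.29 >= 10, the answer is Yes.

Yes


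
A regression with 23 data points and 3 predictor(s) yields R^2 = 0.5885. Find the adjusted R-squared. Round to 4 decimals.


Adjusted R^2 = 1 - (1 - R^2) * (n-1)/(n-p-1).
(1 - R^2) = 0.4115.
(n-1)/(n-p-1) = 22/19.
(1 - R^2) * (n-1) = 0.4115 * 22 = 9.0530.
Divide by (n-p-1): 9.0530 / 19 = 0.4765.
Adj R^2 = 1 - 0.4765 = 0.5235.

0.5235


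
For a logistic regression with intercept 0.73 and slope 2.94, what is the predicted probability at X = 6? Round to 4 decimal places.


Linear predictor: z = 0.73 + 2.94 * 6 = 18.3700.
P = 1/(1 + exp(-18.3700)) = 1/(1 + 0.0000) = 1.0000.

1.0000


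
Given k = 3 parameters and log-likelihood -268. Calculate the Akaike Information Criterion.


AIC = 2*3 - 2*(-268).
= 6 + 536 = 542.

542


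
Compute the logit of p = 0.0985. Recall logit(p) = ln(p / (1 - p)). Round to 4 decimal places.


Compute the odds: 0.0985/0.9015 = 0.1093.
Take the natural log: ln(0.1093) = -2.2140.

-2.2140


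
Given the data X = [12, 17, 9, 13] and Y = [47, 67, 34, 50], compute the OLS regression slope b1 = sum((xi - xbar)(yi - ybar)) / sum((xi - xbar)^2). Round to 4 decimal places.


First compute the means: xbar = 12.7500, ybar = 49.5000.
Then S_xx = sum((xi - xbar)^2) = 32.7500.
S_xy = sum((xi - xbar)(yi - ybar)) = 134.5000.
b1 = S_xy / S_xx = 134.5000 / 32.7500 = 4.1069.

4.1069


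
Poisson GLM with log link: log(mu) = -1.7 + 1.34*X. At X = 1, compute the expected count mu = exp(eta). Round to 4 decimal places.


Linear predictor: eta = -1.7 + (1.34)(1) = -0.3600.
Expected count: mu = exp(-0.3600) = 0.6977.

0.6977


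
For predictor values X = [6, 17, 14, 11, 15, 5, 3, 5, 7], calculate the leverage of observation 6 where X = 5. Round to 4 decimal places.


Compute xbar = 9.2222 with n = 9 observations.
SXX = 209.5556.
Leverage = 1/9 + (5 - 9.2222)^2/209.5556 = 0.1962.

0.1962


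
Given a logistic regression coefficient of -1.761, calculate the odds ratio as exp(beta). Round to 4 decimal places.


Odds ratio = exp(beta) = exp(-1.761).
= 0.1719.

0.1719


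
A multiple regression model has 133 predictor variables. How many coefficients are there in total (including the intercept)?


Each predictor gets one coefficient, plus one intercept.
Total parameters = 133 + 1 = 134.

134


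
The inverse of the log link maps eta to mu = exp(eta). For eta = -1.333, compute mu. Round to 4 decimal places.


Apply the inverse link:
mu = e^-1.333 = 0.2637.

0.2637


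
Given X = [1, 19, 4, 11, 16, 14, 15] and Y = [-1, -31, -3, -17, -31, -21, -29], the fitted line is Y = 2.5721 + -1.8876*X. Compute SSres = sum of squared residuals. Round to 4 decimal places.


For each point, residual = actual - predicted.
Residuals: [-1.6845, 2.2923, 1.9783, 1.1915, -3.3705, 2.8543, -3.2581].
Sum of squared residuals = 43.5480.

43.5480


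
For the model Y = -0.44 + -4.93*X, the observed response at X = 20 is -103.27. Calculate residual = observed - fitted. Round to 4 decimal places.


Compute yhat = -0.44 + (-4.93)(20) = -99.0400.
Residual = actual - predicted = -103.27 - -99.0400 = -4.2300.

-4.2300


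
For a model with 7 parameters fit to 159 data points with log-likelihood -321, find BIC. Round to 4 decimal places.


ln(159) = 5.068904.
k * ln(n) = 7 * 5.068904 = 35.482328.
-2L = 642.
BIC = 35.482328 + 642 = 677.482328, which rounds to 677.4823.

677.4823


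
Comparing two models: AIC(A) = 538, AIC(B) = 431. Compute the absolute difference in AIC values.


Compute |538 - 431| = 107.
Model B has the smaller AIC.

107


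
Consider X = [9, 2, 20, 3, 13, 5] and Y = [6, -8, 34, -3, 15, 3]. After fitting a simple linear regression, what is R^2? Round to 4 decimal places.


After computing the OLS fit (b0=-10.8511, b1=2.1559):
SSres = 27.7317, SStot = 1130.8333.
R^2 = 1 - 27.7317/1130.8333 = 0.9755.

0.9755


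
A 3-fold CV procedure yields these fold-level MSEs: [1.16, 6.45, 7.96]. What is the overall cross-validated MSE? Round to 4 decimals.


Add all fold MSEs: 15.5700.
Divide by k = 3: 15.5700/3 = 5.1900.

5.1900


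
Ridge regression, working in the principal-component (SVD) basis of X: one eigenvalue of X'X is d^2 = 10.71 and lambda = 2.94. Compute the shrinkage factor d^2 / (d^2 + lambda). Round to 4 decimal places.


Compute the denominator: 10.71 + 2.94 = 13.6500.
Shrinkage factor = 10.71 / 13.6500 = 0.7846.

0.7846


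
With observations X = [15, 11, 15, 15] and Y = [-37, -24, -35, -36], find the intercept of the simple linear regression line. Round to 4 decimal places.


Compute b1 = -3.0000 from the OLS formula.
With xbar = 14.0000 and ybar = -33.0000, the intercept is:
b0 = -33.0000 - -3.0000 * 14.0000 = 9.0000.

9.0000


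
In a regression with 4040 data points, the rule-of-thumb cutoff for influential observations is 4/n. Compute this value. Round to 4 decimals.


Using the rule of thumb:
Threshold = 4 / 4040 = 0.0010.

0.0010


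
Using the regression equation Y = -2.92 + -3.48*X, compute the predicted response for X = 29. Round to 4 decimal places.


Predicted value:
Y = -2.92 + (-3.48)(29) = -2.92 + -100.9200 = -103.8400.

-103.8400


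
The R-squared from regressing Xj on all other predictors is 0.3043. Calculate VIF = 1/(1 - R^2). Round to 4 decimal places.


Using VIF = 1/(1 - R^2_j):
1 - 0.3043 = 0.6957.
VIF = 1.4374.

1.4374


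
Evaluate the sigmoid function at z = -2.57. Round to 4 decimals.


First, exp(2.5700) = 13.0658.
Then sigma(z) = 1/(1 + 13.0658) = 0.0711.

0.0711


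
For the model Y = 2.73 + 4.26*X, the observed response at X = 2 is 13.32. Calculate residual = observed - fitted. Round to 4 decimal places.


Fitted value at X = 2 is yhat = 2.73 + 4.26*2 = 11.2500.
Residual = 13.32 - 11.2500 = 2.0700.

2.0700


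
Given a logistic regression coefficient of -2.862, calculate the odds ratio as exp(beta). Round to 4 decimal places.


Odds ratio = exp(beta) = exp(-2.862).
= 0.0572.

0.0572


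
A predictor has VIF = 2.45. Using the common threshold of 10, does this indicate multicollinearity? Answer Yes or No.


The threshold is 10.
VIF = 2.45 is < 10.
Multicollinearity indication: No.

No


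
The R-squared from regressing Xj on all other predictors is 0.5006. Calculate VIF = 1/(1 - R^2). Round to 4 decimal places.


VIF = 1 / (1 - 0.5006).
= 1 / 0.4994 = 2.0024.

2.0024


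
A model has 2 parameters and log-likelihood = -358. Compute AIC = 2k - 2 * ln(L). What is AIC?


AIC = 2*2 - 2*(-358).
= 4 + 716 = 720.

720


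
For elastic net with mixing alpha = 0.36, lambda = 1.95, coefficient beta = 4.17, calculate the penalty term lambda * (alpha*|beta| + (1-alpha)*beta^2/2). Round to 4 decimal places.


Compute:
L1 = 0.36 * 4.17 = 1.5012.
L2 = 0.64 * 4.17^2 / 2 = 5.5644.
Penalty = 1.95 * (1.5012 + 5.5644) = 13.7780.

13.7780


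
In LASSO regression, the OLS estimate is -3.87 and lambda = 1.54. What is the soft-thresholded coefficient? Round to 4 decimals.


|beta_OLS| = 3.87.
lambda = 1.54.
Since |beta| > lambda, coefficient = sign(beta)*(|beta| - lambda) = -2.3300.
Result = -2.3300.

-2.3300


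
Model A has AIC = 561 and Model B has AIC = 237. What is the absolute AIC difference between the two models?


Absolute difference = |561 - 237| = 324.
The model with lower AIC (B) is preferred.

324


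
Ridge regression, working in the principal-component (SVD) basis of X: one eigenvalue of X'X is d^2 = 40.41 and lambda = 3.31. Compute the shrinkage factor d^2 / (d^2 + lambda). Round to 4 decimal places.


d^2 + lambda = 40.41 + 3.31 = 43.7200.
Shrinkage factor = 40.41/43.7200 = 0.9243.

0.9243


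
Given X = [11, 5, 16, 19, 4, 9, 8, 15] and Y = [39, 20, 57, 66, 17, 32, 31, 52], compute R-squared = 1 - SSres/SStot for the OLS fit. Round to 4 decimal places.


After computing the OLS fit (b0=3.6433, b1=3.2742):
SSres = 4.6235, SStot = 2179.5000.
R^2 = 1 - 4.6235/2179.5000 = 0.9979.

0.9979


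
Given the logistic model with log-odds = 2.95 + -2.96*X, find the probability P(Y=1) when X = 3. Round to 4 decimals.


Compute z = 2.95 + (-2.96)(3) = -5.9300.
exp(-z) = 376.1545.
P = 1/(1 + 376.1545) = 0.0027.

0.0027


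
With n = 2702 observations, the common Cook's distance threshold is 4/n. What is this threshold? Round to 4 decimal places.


The threshold is 4/n.
4/2702 = 0.0015.

0.0015


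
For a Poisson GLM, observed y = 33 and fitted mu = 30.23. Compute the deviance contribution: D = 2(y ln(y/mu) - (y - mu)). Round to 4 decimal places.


Compute y*ln(y/mu) = 33*ln(33/30.23) = 33*0.087673 = 2.893209.
y - mu = 2.77.
D = 2*(2.893209 - (2.77)) = 0.246418, which rounds to 0.2464.

0.2464


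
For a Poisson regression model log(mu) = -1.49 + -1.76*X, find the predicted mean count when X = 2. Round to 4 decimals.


Compute eta = -1.49 + -1.76 * 2 = -5.0100.
Apply inverse link: mu = e^-5.0100 = 0.0067.

0.0067


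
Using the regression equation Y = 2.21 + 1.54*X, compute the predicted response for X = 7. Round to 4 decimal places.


Plug X = 7 into Y = 2.21 + 1.54*X:
Y = 2.21 + 10.7800 = 12.9900.

12.9900


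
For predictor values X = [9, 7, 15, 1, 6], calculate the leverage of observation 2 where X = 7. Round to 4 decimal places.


n = 5, xbar = 7.6000.
SXX = sum((xi - xbar)^2) = 103.2000.
h = 1/5 + (7 - 7.6000)^2 / 103.2000 = 0.2035.

0.2035


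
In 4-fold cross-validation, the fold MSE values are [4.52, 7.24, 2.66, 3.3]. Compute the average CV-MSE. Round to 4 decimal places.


Total MSE across folds = 17.7200.
CV-MSE = 17.7200/4 = 4.4300.

4.4300


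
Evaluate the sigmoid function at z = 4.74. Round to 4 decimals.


exp(-4.7400) = 0.0087.
1 + exp(-z) = 1.0087.
sigmoid = 1/1.0087 = 0.9913.

0.9913


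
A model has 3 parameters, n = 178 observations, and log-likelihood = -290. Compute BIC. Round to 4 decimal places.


Compute k*ln(n) = 3*ln(178) = 3*5.181784 = 15.545352.
Then -2*loglik = 580.
BIC = 15.545352 + 580 = 595.545352, which rounds to 595.5454.

595.5454


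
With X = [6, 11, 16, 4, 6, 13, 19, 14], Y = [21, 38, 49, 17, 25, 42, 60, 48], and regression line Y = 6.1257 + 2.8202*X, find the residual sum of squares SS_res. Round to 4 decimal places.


Predicted values from Y = 6.1257 + 2.8202*X.
Residuals: [-2.0469, 0.8521, -2.2489, -0.4065, 1.9531, -0.7883, 0.2905, 2.3915].
SSres = 20.3783.

20.3783


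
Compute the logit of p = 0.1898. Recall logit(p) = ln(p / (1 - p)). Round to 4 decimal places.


1 - p = 0.8102.
p/(1-p) = 0.2343.
logit = ln(0.2343) = -1.4513.

-1.4513


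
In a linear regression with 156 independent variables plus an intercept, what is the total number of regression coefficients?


Including the intercept, the model has 156 predictor coefficients + 1 intercept.
Total = 157.

157


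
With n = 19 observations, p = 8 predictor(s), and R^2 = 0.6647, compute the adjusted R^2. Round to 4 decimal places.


Using the formula:
(1 - 0.6647) = 0.3353.
Multiply by 18/10: 0.3353 * 18 = 6.0354, then 6.0354 / 10 = 0.6035.
Adj R^2 = 1 - 0.6035 = 0.3965.

0.3965


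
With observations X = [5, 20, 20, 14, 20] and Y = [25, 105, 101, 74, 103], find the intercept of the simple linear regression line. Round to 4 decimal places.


Compute b1 = 5.1771 from the OLS formula.
With xbar = 15.8000 and ybar = 81.6000, the intercept is:
b0 = 81.6000 - 5.1771 * 15.8000 = -0.1979.

-0.1979


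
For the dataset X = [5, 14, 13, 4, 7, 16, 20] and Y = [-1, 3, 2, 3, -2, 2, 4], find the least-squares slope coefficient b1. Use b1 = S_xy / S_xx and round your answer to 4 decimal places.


The sample means are xbar = 11.2857 and ybar = 1.5714.
Compute S_xx = 219.4286 and S_xy = 48.8571.
Slope b1 = S_xy / S_xx = 48.8571 / 219.4286 = 0.2227.

0.2227


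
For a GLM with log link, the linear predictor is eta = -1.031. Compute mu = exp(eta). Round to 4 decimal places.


mu = exp(eta) = exp(-1.031).
= 0.3567.

0.3567


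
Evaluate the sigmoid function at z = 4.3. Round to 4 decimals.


exp(-4.3000) = 0.0136.
1 + exp(-z) = 1.0136.
sigmoid = 1/1.0136 = 0.9866.

0.9866


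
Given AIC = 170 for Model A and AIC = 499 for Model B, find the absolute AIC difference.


Absolute difference = |170 - 499| = 329.
The model with lower AIC (A) is preferred.

329


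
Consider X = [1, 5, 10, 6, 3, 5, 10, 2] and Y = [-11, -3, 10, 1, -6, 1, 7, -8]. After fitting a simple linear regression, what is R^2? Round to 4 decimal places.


Fit the OLS line: b0 = -12.2358, b1 = 2.1164.
SSres = 14.7987.
SStot = 370.8750.
R^2 = 1 - 14.7987/370.8750 = 0.9601.

0.9601


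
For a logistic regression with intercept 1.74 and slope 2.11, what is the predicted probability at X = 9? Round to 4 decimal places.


Linear predictor: z = 1.74 + 2.11 * 9 = 20.7300.
P = 1/(1 + exp(-20.7300)) = 1/(1 + 0.0000) = 1.0000.

1.0000


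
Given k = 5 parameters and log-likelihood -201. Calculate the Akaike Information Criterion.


Compute:
2k = 2*5 = 10.
-2*loglik = -2*(-201) = 402.
AIC = 10 + 402 = 412.

412


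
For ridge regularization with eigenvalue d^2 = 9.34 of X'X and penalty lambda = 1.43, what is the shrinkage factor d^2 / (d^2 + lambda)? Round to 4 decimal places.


d^2 + lambda = 9.34 + 1.43 = 10.7700.
Shrinkage factor = 9.34/10.7700 = 0.8672.

0.8672


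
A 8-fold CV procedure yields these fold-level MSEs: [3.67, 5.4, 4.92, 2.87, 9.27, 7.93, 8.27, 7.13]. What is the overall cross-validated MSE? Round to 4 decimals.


Sum of fold MSEs = 49.4600.
Average = 49.4600 / 8 = 6.1825.

6.1825


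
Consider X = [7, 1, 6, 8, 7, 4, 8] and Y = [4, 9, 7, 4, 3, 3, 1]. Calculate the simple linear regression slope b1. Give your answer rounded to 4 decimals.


First compute the means: xbar = 5.8571, ybar = 4.4286.
Then S_xx = sum((xi - xbar)^2) = 38.8571.
S_xy = sum((xi - xbar)(yi - ybar)) = -29.5714.
b1 = S_xy / S_xx = -29.5714 / 38.8571 = -0.7610.

-0.7610


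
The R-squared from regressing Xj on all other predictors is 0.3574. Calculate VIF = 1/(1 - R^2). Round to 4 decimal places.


VIF = 1 / (1 - 0.3574).
= 1 / 0.6426 = 1.5562.

1.5562


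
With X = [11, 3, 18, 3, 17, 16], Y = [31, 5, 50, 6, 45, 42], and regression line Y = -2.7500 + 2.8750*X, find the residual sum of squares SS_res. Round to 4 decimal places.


Predicted values from Y = -2.7500 + 2.8750*X.
Residuals: [2.1250, -0.8750, 1.0000, 0.1250, -1.1250, -1.2500].
SSres = 9.1250.

9.1250


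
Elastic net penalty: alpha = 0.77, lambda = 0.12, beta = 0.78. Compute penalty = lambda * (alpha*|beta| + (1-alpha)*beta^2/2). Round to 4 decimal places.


L1 component = 0.77 * |0.78| = 0.6006.
L2 component = 0.23 * 0.78^2 / 2 = 0.0700.
Penalty = 0.12 * (0.6006 + 0.0700) = 0.12 * 0.6706 = 0.0805.

0.0805


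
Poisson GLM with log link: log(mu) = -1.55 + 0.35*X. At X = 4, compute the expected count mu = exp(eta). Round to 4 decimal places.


eta = -1.55 + 0.35 * 4 = -0.1500.
mu = exp(-0.1500) = 0.8607.

0.8607


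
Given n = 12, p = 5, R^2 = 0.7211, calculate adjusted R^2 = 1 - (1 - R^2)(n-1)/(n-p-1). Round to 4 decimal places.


Adjusted R^2 = 1 - (1 - R^2) * (n-1)/(n-p-1).
(1 - R^2) = 0.2789.
(n-1)/(n-p-1) = 11/6.
(1 - R^2) * (n-1) = 0.2789 * 11 = 3.0679.
Divide by (n-p-1): 3.0679 / 6 = 0.5113.
Adj R^2 = 1 - 0.5113 = 0.4887.

0.4887


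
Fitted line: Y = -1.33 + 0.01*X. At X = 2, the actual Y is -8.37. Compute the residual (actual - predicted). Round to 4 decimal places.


Fitted value at X = 2 is yhat = -1.33 + 0.01*2 = -1.3100.
Residual = -8.37 - -1.3100 = -7.0600.

-7.0600


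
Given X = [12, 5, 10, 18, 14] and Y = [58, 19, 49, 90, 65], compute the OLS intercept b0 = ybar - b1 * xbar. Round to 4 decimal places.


Compute b1 = 5.3362 from the OLS formula.
With xbar = 11.8000 and ybar = 56.2000, the intercept is:
b0 = 56.2000 - 5.3362 * 11.8000 = -6.7672.

-6.7672


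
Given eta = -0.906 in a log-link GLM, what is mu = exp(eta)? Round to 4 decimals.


Apply the inverse link:
mu = e^-0.906 = 0.4041.

0.4041


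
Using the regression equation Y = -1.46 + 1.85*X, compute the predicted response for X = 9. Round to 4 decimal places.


Plug X = 9 into Y = -1.46 + 1.85*X:
Y = -1.46 + 16.6500 = 15.1900.

15.1900


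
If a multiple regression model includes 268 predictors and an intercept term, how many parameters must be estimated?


Including the intercept, the model has 268 predictor coefficients + 1 intercept.
Total = 269.

269


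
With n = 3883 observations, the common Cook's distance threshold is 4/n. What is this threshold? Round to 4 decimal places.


Cook's distance cutoff = 4/n = 4/3883.
= 0.0010.

0.0010
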